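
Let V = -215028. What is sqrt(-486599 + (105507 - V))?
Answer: 4*I*sqrt(10379) ≈ 407.51*I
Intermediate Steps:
sqrt(-486599 + (105507 - V)) = sqrt(-486599 + (105507 - 1*(-215028))) = sqrt(-486599 + (105507 + 215028)) = sqrt(-486599 + 320535) = sqrt(-166064) = 4*I*sqrt(10379)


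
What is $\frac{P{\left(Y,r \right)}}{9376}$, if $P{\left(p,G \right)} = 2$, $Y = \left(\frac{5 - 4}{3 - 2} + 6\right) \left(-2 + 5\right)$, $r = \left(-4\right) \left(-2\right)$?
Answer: $\frac{1}{4688} \approx 0.00021331$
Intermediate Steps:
$r = 8$
$Y = 21$ ($Y = \left(1 \cdot 1^{-1} + 6\right) 3 = \left(1 \cdot 1 + 6\right) 3 = \left(1 + 6\right) 3 = 7 \cdot 3 = 21$)
$\frac{P{\left(Y,r \right)}}{9376} = \frac{2}{9376} = 2 \cdot \frac{1}{9376} = \frac{1}{4688}$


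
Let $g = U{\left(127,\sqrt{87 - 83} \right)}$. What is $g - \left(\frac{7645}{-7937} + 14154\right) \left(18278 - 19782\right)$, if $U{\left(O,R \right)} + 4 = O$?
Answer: $\frac{168949286363}{7937} \approx 2.1286 \cdot 10^{7}$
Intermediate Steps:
$U{\left(O,R \right)} = -4 + O$
$g = 123$ ($g = -4 + 127 = 123$)
$g - \left(\frac{7645}{-7937} + 14154\right) \left(18278 - 19782\right) = 123 - \left(\frac{7645}{-7937} + 14154\right) \left(18278 - 19782\right) = 123 - \left(7645 \left(- \frac{1}{7937}\right) + 14154\right) \left(-1504\right) = 123 - \left(- \frac{7645}{7937} + 14154\right) \left(-1504\right) = 123 - \frac{112332653}{7937} \left(-1504\right) = 123 - - \frac{168948310112}{7937} = 123 + \frac{168948310112}{7937} = \frac{168949286363}{7937}$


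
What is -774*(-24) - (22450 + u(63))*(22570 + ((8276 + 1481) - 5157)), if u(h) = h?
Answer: -611659634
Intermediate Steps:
-774*(-24) - (22450 + u(63))*(22570 + ((8276 + 1481) - 5157)) = -774*(-24) - (22450 + 63)*(22570 + ((8276 + 1481) - 5157)) = 18576 - 22513*(22570 + (9757 - 5157)) = 18576 - 22513*(22570 + 4600) = 18576 - 22513*27170 = 18576 - 1*611678210 = 18576 - 611678210 = -611659634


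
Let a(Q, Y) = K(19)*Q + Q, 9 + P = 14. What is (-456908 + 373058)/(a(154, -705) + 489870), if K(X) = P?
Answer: -13975/81799 ≈ -0.17085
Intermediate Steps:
P = 5 (P = -9 + 14 = 5)
K(X) = 5
a(Q, Y) = 6*Q (a(Q, Y) = 5*Q + Q = 6*Q)
(-456908 + 373058)/(a(154, -705) + 489870) = (-456908 + 373058)/(6*154 + 489870) = -83850/(924 + 489870) = -83850/490794 = -83850*1/490794 = -13975/81799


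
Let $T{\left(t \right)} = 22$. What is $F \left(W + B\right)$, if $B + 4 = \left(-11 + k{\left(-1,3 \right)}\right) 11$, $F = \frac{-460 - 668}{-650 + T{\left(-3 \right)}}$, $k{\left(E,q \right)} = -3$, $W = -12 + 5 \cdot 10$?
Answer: $- \frac{33840}{157} \approx -215.54$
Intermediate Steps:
$W = 38$ ($W = -12 + 50 = 38$)
$F = \frac{282}{157}$ ($F = \frac{-460 - 668}{-650 + 22} = - \frac{1128}{-628} = \left(-1128\right) \left(- \frac{1}{628}\right) = \frac{282}{157} \approx 1.7962$)
$B = -158$ ($B = -4 + \left(-11 - 3\right) 11 = -4 - 154 = -158$)
$F \left(W + B\right) = \frac{282 \left(38 - 158\right)}{157} = \frac{282}{157} \left(-120\right) = - \frac{33840}{157}$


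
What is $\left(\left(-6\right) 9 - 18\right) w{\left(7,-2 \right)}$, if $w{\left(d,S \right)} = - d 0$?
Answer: $0$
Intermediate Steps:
$w{\left(d,S \right)} = 0$
$\left(\left(-6\right) 9 - 18\right) w{\left(7,-2 \right)} = \left(\left(-6\right) 9 - 18\right) 0 = \left(-54 - 18\right) 0 = \left(-72\right) 0 = 0$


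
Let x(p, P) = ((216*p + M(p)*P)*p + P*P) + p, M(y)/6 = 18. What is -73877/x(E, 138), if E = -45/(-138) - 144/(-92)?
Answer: -78161866/50790909 ≈ -1.5389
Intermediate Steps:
E = 87/46 (E = -45*(-1/138) - 144*(-1/92) = 15/46 + 36/23 = 87/46 ≈ 1.8913)
M(y) = 108 (M(y) = 6*18 = 108)
x(p, P) = p + P² + p*(108*P + 216*p) (x(p, P) = ((216*p + 108*P)*p + P*P) + p = ((108*P + 216*p)*p + P²) + p = (p*(108*P + 216*p) + P²) + p = (P² + p*(108*P + 216*p)) + p = p + P² + p*(108*P + 216*p))
-73877/x(E, 138) = -73877/(87/46 + 138² + 216*(87/46)² + 108*138*(87/46)) = -73877/(87/46 + 19044 + 216*(7569/2116) + 28188) = -73877/(87/46 + 19044 + 408726/529 + 28188) = -73877/50790909/1058 = -73877*1058/50790909 = -78161866/50790909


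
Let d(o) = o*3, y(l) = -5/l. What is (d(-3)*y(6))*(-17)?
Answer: -255/2 ≈ -127.50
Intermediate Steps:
d(o) = 3*o
(d(-3)*y(6))*(-17) = ((3*(-3))*(-5/6))*(-17) = -(-45)/6*(-17) = -9*(-⅚)*(-17) = (15/2)*(-17) = -255/2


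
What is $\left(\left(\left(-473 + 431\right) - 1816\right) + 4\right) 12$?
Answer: $-22248$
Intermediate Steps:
$\left(\left(\left(-473 + 431\right) - 1816\right) + 4\right) 12 = \left(\left(-42 - 1816\right) + 4\right) 12 = \left(-1858 + 4\right) 12 = \left(-1854\right) 12 = -22248$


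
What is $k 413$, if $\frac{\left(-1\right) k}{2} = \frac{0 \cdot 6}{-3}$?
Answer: $0$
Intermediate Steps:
$k = 0$ ($k = - 2 \frac{0 \cdot 6}{-3} = - 2 \cdot 0 \left(- \frac{1}{3}\right) = \left(-2\right) 0 = 0$)
$k 413 = 0 \cdot 413 = 0$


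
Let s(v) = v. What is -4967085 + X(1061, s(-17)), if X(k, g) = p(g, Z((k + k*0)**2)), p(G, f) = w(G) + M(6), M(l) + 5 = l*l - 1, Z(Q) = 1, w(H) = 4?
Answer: -4967051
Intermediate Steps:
M(l) = -6 + l**2 (M(l) = -5 + (l*l - 1) = -5 + (l**2 - 1) = -5 + (-1 + l**2) = -6 + l**2)
p(G, f) = 34 (p(G, f) = 4 + (-6 + 6**2) = 4 + (-6 + 36) = 4 + 30 = 34)
X(k, g) = 34
-4967085 + X(1061, s(-17)) = -4967085 + 34 = -4967051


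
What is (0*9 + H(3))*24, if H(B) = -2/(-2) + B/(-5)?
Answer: 48/5 ≈ 9.6000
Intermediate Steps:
H(B) = 1 - B/5 (H(B) = -2*(-½) + B*(-⅕) = 1 - B/5)
(0*9 + H(3))*24 = (0*9 + (1 - ⅕*3))*24 = (0 + (1 - ⅗))*24 = (0 + ⅖)*24 = (⅖)*24 = 48/5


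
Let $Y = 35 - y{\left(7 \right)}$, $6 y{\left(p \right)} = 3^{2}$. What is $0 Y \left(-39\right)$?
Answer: $0$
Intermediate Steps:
$y{\left(p \right)} = \frac{3}{2}$ ($y{\left(p \right)} = \frac{3^{2}}{6} = \frac{1}{6} \cdot 9 = \frac{3}{2}$)
$Y = \frac{67}{2}$ ($Y = 35 - \frac{3}{2} = \frac{67}{2} \approx 33.5$)
$0 Y \left(-39\right) = 0 \cdot \frac{67}{2} \left(-39\right) = 0 \left(-39\right) = 0$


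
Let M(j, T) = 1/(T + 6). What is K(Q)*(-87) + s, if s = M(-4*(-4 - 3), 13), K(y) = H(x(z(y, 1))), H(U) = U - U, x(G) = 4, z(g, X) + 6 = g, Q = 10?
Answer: 1/19 ≈ 0.052632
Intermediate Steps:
z(g, X) = -6 + g
M(j, T) = 1/(6 + T)
H(U) = 0
K(y) = 0
s = 1/19 (s = 1/(6 + 13) = 1/19 ≈ 0.052632)
K(Q)*(-87) + s = 0*(-87) + 1/19 = 0 + 1/19 = 1/19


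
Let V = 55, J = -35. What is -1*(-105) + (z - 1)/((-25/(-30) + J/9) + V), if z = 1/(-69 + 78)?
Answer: 98159/935 ≈ 104.98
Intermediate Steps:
z = 1/9 ≈ 0.11111
-1*(-105) + (z - 1)/((-25/(-30) + J/9) + V) = -1*(-105) + (1/9 - 1)/((-25/(-30) - 35/9) + 55) = 105 - 8/(9*((-25*(-1/30) - 35*1/9) + 55)) = 105 - 8/(9*((5/6 - 35/9) + 55)) = 105 - 8/(9*(-55/18 + 55)) = 105 - 8/(9*935/18) = 105 - 8/9*18/935 = 105 - 16/935 = 98159/935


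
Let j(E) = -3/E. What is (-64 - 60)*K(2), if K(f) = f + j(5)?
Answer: -868/5 ≈ -173.60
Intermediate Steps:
K(f) = -3/5 + f (K(f) = f - 3/5 = -3/5 + f)
(-64 - 60)*K(2) = (-64 - 60)*(-3/5 + 2) = -124*7/5 = -868/5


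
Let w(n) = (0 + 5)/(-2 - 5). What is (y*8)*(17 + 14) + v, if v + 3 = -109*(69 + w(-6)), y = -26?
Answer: -97259/7 ≈ -13894.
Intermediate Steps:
w(n) = -5/7 (w(n) = 5/(-7) = 5*(-1/7) = -5/7)
v = -52123/7 (v = -3 - 109*(69 - 5/7) = -3 - 109*478/7 = -3 - 52102/7 = -52123/7 ≈ -7446.1)
(y*8)*(17 + 14) + v = (-26*8)*(17 + 14) - 52123/7 = -208*31 - 52123/7 = -6448 - 52123/7 = -97259/7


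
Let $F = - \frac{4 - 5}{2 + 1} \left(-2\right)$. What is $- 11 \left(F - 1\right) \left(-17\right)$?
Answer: $- \frac{935}{3} \approx -311.67$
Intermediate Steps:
$F = - \frac{2}{3}$ ($F = - \frac{-1}{3} \left(-2\right) = \left(-1\right) \left(- \frac{1}{3}\right) \left(-2\right) = \frac{1}{3} \left(-2\right) = - \frac{2}{3} \approx -0.66667$)
$- 11 \left(F - 1\right) \left(-17\right) = - 11 \left(- \frac{2}{3} - 1\right) \left(-17\right) = \left(-11\right) \left(- \frac{5}{3}\right) \left(-17\right) = \frac{55}{3} \left(-17\right) = - \frac{935}{3}$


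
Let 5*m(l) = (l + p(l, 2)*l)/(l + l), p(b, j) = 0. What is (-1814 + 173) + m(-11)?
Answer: -16409/10 ≈ -1640.9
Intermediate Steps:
m(l) = 1/10 (m(l) = ((l + 0*l)/(l + l))/5 = ((l + 0)/((2*l)))/5 = (l*(1/(2*l)))/5 = (1/5)*(1/2) = 1/10)
(-1814 + 173) + m(-11) = (-1814 + 173) + 1/10 = -1641 + 1/10 = -16409/10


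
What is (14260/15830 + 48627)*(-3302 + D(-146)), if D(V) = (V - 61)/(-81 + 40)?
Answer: -10405496689225/64903 ≈ -1.6032e+8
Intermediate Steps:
D(V) = 61/41 - V/41 (D(V) = (-61 + V)/(-41) = (-61 + V)*(-1/41) = 61/41 - V/41)
(14260/15830 + 48627)*(-3302 + D(-146)) = (14260/15830 + 48627)*(-3302 + (61/41 - 1/41*(-146))) = (14260*(1/15830) + 48627)*(-3302 + (61/41 + 146/41)) = (1426/1583 + 48627)*(-3302 + 207/41) = (76977967/1583)*(-135175/41) = -10405496689225/64903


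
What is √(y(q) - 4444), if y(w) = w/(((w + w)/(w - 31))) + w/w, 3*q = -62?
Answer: I*√160878/6 ≈ 66.849*I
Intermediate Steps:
q = -62/3 (q = (⅓)*(-62) = -62/3 ≈ -20.667)
y(w) = -29/2 + w/2 (y(w) = w/(((2*w)/(-31 + w))) + 1 = w/((2*w/(-31 + w))) + 1 = w*((-31 + w)/(2*w)) + 1 = (-31/2 + w/2) + 1 = -29/2 + w/2)
√(y(q) - 4444) = √((-29/2 + (½)*(-62/3)) - 4444) = √((-29/2 - 31/3) - 4444) = √(-149/6 - 4444) = √(-26813/6) = I*√160878/6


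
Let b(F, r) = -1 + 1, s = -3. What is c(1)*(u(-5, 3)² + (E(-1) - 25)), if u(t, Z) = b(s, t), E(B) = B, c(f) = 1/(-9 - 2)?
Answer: 26/11 ≈ 2.3636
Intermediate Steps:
b(F, r) = 0
c(f) = -1/11 (c(f) = 1/(-11) = -1/11)
u(t, Z) = 0
c(1)*(u(-5, 3)² + (E(-1) - 25)) = -(0² + (-1 - 25))/11 = -(0 - 26)/11 = -1/11*(-26) = 26/11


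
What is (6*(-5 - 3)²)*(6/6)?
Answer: 384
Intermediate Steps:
(6*(-5 - 3)²)*(6/6) = (6*(-8)²)*(6*(⅙)) = (6*64)*1 = 384*1 = 384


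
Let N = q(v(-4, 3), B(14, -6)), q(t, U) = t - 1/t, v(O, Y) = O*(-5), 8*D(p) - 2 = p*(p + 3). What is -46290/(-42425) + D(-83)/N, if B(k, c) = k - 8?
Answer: 48195789/1128505 ≈ 42.708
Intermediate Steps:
D(p) = ¼ + p*(3 + p)/8 (D(p) = ¼ + (p*(p + 3))/8 = ¼ + (p*(3 + p))/8 = ¼ + p*(3 + p)/8)
B(k, c) = -8 + k
v(O, Y) = -5*O
N = 399/20 (N = -5*(-4) - 1/((-5*(-4))) = 20 - 1/20 = 399/20 ≈ 19.950)
-46290/(-42425) + D(-83)/N = -46290/(-42425) + (¼ + (⅛)*(-83)² + (3/8)*(-83))/(399/20) = -46290*(-1/42425) + (¼ + (⅛)*6889 - 249/8)*(20/399) = 9258/8485 + (¼ + 6889/8 - 249/8)*(20/399) = 9258/8485 + (3321/4)*(20/399) = 9258/8485 + 5535/133 = 48195789/1128505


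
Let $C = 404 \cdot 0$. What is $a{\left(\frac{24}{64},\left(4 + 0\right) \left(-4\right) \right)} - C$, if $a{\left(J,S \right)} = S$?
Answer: $-16$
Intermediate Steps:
$C = 0$
$a{\left(\frac{24}{64},\left(4 + 0\right) \left(-4\right) \right)} - C = \left(4 + 0\right) \left(-4\right) - 0 = 4 \left(-4\right) + 0 = -16 + 0 = -16$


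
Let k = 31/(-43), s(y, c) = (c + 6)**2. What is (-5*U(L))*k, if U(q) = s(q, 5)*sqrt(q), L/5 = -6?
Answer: 18755*I*sqrt(30)/43 ≈ 2389.0*I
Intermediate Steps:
s(y, c) = (6 + c)**2
L = -30 (L = 5*(-6) = -30)
U(q) = 121*sqrt(q) (U(q) = (6 + 5)**2*sqrt(q) = 11**2*sqrt(q) = 121*sqrt(q))
k = -31/43 (k = 31*(-1/43) = -31/43 ≈ -0.72093)
(-5*U(L))*k = -605*sqrt(-30)*(-31/43) = -605*I*sqrt(30)*(-31/43) = 18755*I*sqrt(30)/43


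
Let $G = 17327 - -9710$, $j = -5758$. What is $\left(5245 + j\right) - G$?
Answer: $-27550$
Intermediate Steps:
$G = 27037$ ($G = 17327 + 9710 = 27037$)
$\left(5245 + j\right) - G = \left(5245 - 5758\right) - 27037 = -513 - 27037 = -27550$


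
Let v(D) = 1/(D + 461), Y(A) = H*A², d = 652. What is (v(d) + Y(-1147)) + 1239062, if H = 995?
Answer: 1458330528922/1113 ≈ 1.3103e+9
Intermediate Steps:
Y(A) = 995*A²
v(D) = 1/(461 + D)
(v(d) + Y(-1147)) + 1239062 = (1/(461 + 652) + 995*(-1147)²) + 1239062 = (1/1113 + 995*1315609) + 1239062 = (1/1113 + 1309030955) + 1239062 = 1456951452916/1113 + 1239062 = 1458330528922/1113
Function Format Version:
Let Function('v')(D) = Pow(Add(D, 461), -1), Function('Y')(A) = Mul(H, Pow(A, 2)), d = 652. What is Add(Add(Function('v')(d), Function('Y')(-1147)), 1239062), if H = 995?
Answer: Rational(1458330528922, 1113) ≈ 1.3103e+9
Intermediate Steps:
Function('Y')(A) = Mul(995, Pow(A, 2))
Function('v')(D) = Pow(Add(461, D), -1)
Add(Add(Function('v')(d), Function('Y')(-1147)), 1239062) = Add(Add(Pow(Add(461, 652), -1), Mul(995, Pow(-1147, 2))), 1239062) = Add(Add(Pow(1113, -1), Mul(995, 1315609)), 1239062) = Add(Add(Rational(1, 1113), 1309030955), 1239062) = Add(Rational(1456951452916, 1113), 1239062) = Rational(1458330528922, 1113)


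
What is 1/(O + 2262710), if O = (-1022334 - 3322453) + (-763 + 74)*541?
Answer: -1/2454826 ≈ -4.0736e-7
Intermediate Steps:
O = -4717536 (O = -4344787 - 689*541 = -4344787 - 372749 = -4717536)
1/(O + 2262710) = 1/(-4717536 + 2262710) = 1/(-2454826) = -1/2454826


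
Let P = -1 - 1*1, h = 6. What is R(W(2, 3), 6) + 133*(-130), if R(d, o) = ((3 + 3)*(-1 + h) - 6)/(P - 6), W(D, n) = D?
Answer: -17293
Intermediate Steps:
P = -2 (P = -1 - 1 = -2)
R(d, o) = -3 (R(d, o) = ((3 + 3)*(-1 + 6) - 6)/(-2 - 6) = (6*5 - 6)/(-8) = (30 - 6)*(-1/8) = 24*(-1/8) = -3)
R(W(2, 3), 6) + 133*(-130) = -3 + 133*(-130) = -3 - 17290 = -17293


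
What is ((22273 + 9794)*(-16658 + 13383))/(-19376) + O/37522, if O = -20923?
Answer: 281438104343/51930448 ≈ 5419.5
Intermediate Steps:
((22273 + 9794)*(-16658 + 13383))/(-19376) + O/37522 = ((22273 + 9794)*(-16658 + 13383))/(-19376) - 20923/37522 = (32067*(-3275))*(-1/19376) - 20923*1/37522 = -105019425*(-1/19376) - 20923/37522 = 15002775/2768 - 20923/37522 = 281438104343/51930448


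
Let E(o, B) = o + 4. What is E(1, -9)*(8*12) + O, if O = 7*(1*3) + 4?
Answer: 505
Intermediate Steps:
E(o, B) = 4 + o
O = 25 (O = 7*3 + 4 = 21 + 4 = 25)
E(1, -9)*(8*12) + O = (4 + 1)*(8*12) + 25 = 5*96 + 25 = 480 + 25 = 505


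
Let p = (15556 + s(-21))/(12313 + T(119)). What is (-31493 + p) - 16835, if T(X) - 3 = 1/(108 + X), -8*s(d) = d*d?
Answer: -1080869325803/22365864 ≈ -48327.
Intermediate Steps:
s(d) = -d²/8 (s(d) = -d*d/8 = -d²/8)
T(X) = 3 + 1/(108 + X)
p = 28149589/22365864 (p = (15556 - ⅛*(-21)²)/(12313 + (325 + 3*119)/(108 + 119)) = (15556 - ⅛*441)/(12313 + (325 + 357)/227) = (15556 - 441/8)/(12313 + (1/227)*682) = 124007/(8*(12313 + 682/227)) = 124007/(8*(2795733/227)) = (124007/8)*(227/2795733) = 28149589/22365864 ≈ 1.2586)
(-31493 + p) - 16835 = (-31493 + 28149589/22365864) - 16835 = -704340005363/22365864 - 16835 = -1080869325803/22365864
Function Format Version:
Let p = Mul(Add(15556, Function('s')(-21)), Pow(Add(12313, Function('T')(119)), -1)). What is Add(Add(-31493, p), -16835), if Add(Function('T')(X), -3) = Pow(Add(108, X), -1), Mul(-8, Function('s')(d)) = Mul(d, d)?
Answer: Rational(-1080869325803, 22365864) ≈ -48327.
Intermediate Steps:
Function('s')(d) = Mul(Rational(-1, 8), Pow(d, 2)) (Function('s')(d) = Mul(Rational(-1, 8), Mul(d, d)) = Mul(Rational(-1, 8), Pow(d, 2)))
Function('T')(X) = Add(3, Pow(Add(108, X), -1))
p = Rational(28149589, 22365864) (p = Mul(Add(15556, Mul(Rational(-1, 8), Pow(-21, 2))), Pow(Add(12313, Mul(Pow(Add(108, 119), -1), Add(325, Mul(3, 119)))), -1)) = Mul(Add(15556, Mul(Rational(-1, 8), 441)), Pow(Add(12313, Mul(Pow(227, -1), Add(325, 357))), -1)) = Mul(Add(15556, Rational(-441, 8)), Pow(Add(12313, Mul(Rational(1, 227), 682)), -1)) = Mul(Rational(124007, 8), Pow(Add(12313, Rational(682, 227)), -1)) = Mul(Rational(124007, 8), Pow(Rational(2795733, 227), -1)) = Mul(Rational(124007, 8), Rational(227, 2795733)) = Rational(28149589, 22365864) ≈ 1.2586)
Add(Add(-31493, p), -16835) = Add(Add(-31493, Rational(28149589, 22365864)), -16835) = Add(Rational(-704340005363, 22365864), -16835) = Rational(-1080869325803, 22365864)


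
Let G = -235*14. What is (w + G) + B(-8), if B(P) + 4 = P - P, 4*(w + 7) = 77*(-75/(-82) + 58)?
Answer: -710741/328 ≈ -2166.9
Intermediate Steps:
G = -3290
w = 369691/328 (w = -7 + (77*(-75/(-82) + 58))/4 = -7 + (77*(-75*(-1/82) + 58))/4 = -7 + (77*(75/82 + 58))/4 = -7 + (77*(4831/82))/4 = -7 + (1/4)*(371987/82) = -7 + 371987/328 = 369691/328 ≈ 1127.1)
B(P) = -4 (B(P) = -4 + (P - P) = -4 + 0 = -4)
(w + G) + B(-8) = (369691/328 - 3290) - 4 = -709429/328 - 4 = -710741/328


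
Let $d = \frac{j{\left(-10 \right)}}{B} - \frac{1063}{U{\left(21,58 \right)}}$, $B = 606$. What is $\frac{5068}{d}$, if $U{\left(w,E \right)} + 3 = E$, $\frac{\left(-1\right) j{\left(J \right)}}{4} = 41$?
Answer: $- \frac{12065460}{46657} \approx -258.6$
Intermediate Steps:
$j{\left(J \right)} = -164$ ($j{\left(J \right)} = \left(-4\right) 41 = -164$)
$U{\left(w,E \right)} = -3 + E$
$d = - \frac{326599}{16665}$ ($d = - \frac{164}{606} - \frac{1063}{-3 + 58} = \left(-164\right) \frac{1}{606} - \frac{1063}{55} = - \frac{82}{303} - \frac{1063}{55} = - \frac{326599}{16665} \approx -19.598$)
$\frac{5068}{d} = \frac{5068}{- \frac{326599}{16665}} = 5068 \left(- \frac{16665}{326599}\right) = - \frac{12065460}{46657}$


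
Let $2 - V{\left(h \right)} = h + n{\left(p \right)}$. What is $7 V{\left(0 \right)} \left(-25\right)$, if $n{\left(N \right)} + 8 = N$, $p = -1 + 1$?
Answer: $-1750$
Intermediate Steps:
$p = 0$
$n{\left(N \right)} = -8 + N$
$V{\left(h \right)} = 10 - h$ ($V{\left(h \right)} = 2 - \left(h + \left(-8 + 0\right)\right) = 2 - \left(h - 8\right) = 2 - \left(-8 + h\right) = 10 - h$)
$7 V{\left(0 \right)} \left(-25\right) = 7 \left(10 - 0\right) \left(-25\right) = 7 \left(10 + 0\right) \left(-25\right) = 7 \cdot 10 \left(-25\right) = 70 \left(-25\right) = -1750$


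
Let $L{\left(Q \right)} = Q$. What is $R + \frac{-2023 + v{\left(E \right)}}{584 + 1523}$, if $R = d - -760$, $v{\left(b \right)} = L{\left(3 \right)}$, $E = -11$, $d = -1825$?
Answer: $- \frac{2245975}{2107} \approx -1066.0$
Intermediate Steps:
$v{\left(b \right)} = 3$
$R = -1065$ ($R = -1825 - -760 = -1825 + 760 = -1065$)
$R + \frac{-2023 + v{\left(E \right)}}{584 + 1523} = -1065 + \frac{-2023 + 3}{584 + 1523} = -1065 - \frac{2020}{2107} = - \frac{2245975}{2107}$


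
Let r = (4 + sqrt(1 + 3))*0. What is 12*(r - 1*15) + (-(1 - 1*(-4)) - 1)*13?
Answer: -258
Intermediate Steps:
r = 0 (r = (4 + sqrt(4))*0 = (4 + 2)*0 = 6*0 = 0)
12*(r - 1*15) + (-(1 - 1*(-4)) - 1)*13 = 12*(0 - 1*15) + (-(1 - 1*(-4)) - 1)*13 = 12*(0 - 15) + (-(1 + 4) - 1)*13 = 12*(-15) + (-1*5 - 1)*13 = -180 + (-5 - 1)*13 = -180 - 6*13 = -180 - 78 = -258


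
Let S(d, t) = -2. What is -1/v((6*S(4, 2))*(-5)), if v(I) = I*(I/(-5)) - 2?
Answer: 1/722 ≈ 0.0013850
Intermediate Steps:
v(I) = -2 - I**2/5 (v(I) = I*(I*(-1/5)) - 2 = I*(-I/5) - 2 = -I**2/5 - 2 = -2 - I**2/5)
-1/v((6*S(4, 2))*(-5)) = -1/(-2 - ((6*(-2))*(-5))**2/5) = -1/(-2 - (-12*(-5))**2/5) = -1/(-2 - 1/5*60**2) = -1/(-2 - 1/5*3600) = -1/(-2 - 720) = -1/(-722) = -1*(-1/722) = 1/722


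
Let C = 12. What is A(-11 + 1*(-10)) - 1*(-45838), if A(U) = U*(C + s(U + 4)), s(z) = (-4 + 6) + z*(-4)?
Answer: 44116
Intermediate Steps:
s(z) = 2 - 4*z
A(U) = U*(-2 - 4*U) (A(U) = U*(12 + (2 - 4*(U + 4))) = U*(12 + (2 - 4*(4 + U))) = U*(12 + (2 + (-16 - 4*U))) = U*(12 + (-14 - 4*U)) = U*(-2 - 4*U))
A(-11 + 1*(-10)) - 1*(-45838) = -2*(-11 + 1*(-10))*(1 + 2*(-11 + 1*(-10))) - 1*(-45838) = -2*(-11 - 10)*(1 + 2*(-11 - 10)) + 45838 = -2*(-21)*(1 + 2*(-21)) + 45838 = -2*(-21)*(1 - 42) + 45838 = -2*(-21)*(-41) + 45838 = -1722 + 45838 = 44116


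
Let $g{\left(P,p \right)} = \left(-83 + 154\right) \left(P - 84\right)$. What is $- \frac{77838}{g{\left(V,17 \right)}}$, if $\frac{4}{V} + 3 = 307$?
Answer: $\frac{5915688}{453193} \approx 13.053$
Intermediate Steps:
$V = \frac{1}{76}$ ($V = \frac{4}{-3 + 307} = \frac{4}{304} = 4 \cdot \frac{1}{304} = \frac{1}{76} \approx 0.013158$)
$g{\left(P,p \right)} = -5964 + 71 P$ ($g{\left(P,p \right)} = 71 \left(-84 + P\right) = -5964 + 71 P$)
$- \frac{77838}{g{\left(V,17 \right)}} = - \frac{77838}{-5964 + 71 \cdot \frac{1}{76}} = - \frac{77838}{-5964 + \frac{71}{76}} = - \frac{77838}{- \frac{453193}{76}} = \left(-77838\right) \left(- \frac{76}{453193}\right) = \frac{5915688}{453193}$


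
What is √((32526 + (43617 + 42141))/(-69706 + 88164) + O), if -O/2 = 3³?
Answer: 2*I*√1013399574/9229 ≈ 6.8987*I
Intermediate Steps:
O = -54 (O = -2*3³ = -2*27 = -54)
√((32526 + (43617 + 42141))/(-69706 + 88164) + O) = √((32526 + (43617 + 42141))/(-69706 + 88164) - 54) = √((32526 + 85758)/18458 - 54) = √(118284*(1/18458) - 54) = √(59142/9229 - 54) = √(-439224/9229) = 2*I*√1013399574/9229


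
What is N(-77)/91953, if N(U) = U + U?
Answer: -154/91953 ≈ -0.0016748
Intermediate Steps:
N(U) = 2*U
N(-77)/91953 = (2*(-77))/91953 = -154*1/91953 = -154/91953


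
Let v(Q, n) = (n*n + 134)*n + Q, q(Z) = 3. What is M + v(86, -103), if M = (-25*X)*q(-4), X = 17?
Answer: -1107718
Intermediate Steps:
v(Q, n) = Q + n*(134 + n**2) (v(Q, n) = (n**2 + 134)*n + Q = (134 + n**2)*n + Q = n*(134 + n**2) + Q = Q + n*(134 + n**2))
M = -1275 (M = -25*17*3 = -425*3 = -1275)
M + v(86, -103) = -1275 + (86 + (-103)**3 + 134*(-103)) = -1275 + (86 - 1092727 - 13802) = -1275 - 1106443 = -1107718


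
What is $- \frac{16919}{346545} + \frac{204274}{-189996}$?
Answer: $- \frac{12334112609}{10973693970} \approx -1.124$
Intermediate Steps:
$- \frac{16919}{346545} + \frac{204274}{-189996} = \left(-16919\right) \frac{1}{346545} + 204274 \left(- \frac{1}{189996}\right) = - \frac{16919}{346545} - \frac{102137}{94998} = - \frac{12334112609}{10973693970}$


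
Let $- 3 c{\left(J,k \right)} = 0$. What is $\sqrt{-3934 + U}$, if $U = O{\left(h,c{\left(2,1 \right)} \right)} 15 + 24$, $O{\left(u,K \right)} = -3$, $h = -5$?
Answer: $i \sqrt{3955} \approx 62.889 i$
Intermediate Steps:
$c{\left(J,k \right)} = 0$ ($c{\left(J,k \right)} = \left(- \frac{1}{3}\right) 0 = 0$)
$U = -21$ ($U = \left(-3\right) 15 + 24 = -45 + 24 = -21$)
$\sqrt{-3934 + U} = \sqrt{-3934 - 21} = \sqrt{-3955} = i \sqrt{3955}$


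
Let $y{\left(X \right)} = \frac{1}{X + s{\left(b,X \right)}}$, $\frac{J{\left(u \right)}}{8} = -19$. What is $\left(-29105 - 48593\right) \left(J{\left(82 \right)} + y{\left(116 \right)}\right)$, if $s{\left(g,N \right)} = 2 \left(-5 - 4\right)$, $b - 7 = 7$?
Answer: $\frac{578655855}{49} \approx 1.1809 \cdot 10^{7}$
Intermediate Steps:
$b = 14$ ($b = 7 + 7 = 14$)
$J{\left(u \right)} = -152$ ($J{\left(u \right)} = 8 \left(-19\right) = -152$)
$s{\left(g,N \right)} = -18$ ($s{\left(g,N \right)} = 2 \left(-9\right) = -18$)
$y{\left(X \right)} = \frac{1}{-18 + X}$ ($y{\left(X \right)} = \frac{1}{X - 18} = \frac{1}{-18 + X}$)
$\left(-29105 - 48593\right) \left(J{\left(82 \right)} + y{\left(116 \right)}\right) = \left(-29105 - 48593\right) \left(-152 + \frac{1}{-18 + 116}\right) = - 77698 \left(-152 + \frac{1}{98}\right) = \left(-77698\right) \left(- \frac{14895}{98}\right) = \frac{578655855}{49}$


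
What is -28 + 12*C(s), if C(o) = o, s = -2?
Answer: -52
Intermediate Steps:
-28 + 12*C(s) = -28 + 12*(-2) = -28 - 24 = -52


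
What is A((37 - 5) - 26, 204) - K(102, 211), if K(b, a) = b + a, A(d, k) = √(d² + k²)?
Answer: -313 + 6*√1157 ≈ -108.91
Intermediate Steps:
K(b, a) = a + b
A((37 - 5) - 26, 204) - K(102, 211) = √(((37 - 5) - 26)² + 204²) - (211 + 102) = √((32 - 26)² + 41616) - 1*313 = √(6² + 41616) - 313 = √(36 + 41616) - 313 = √41652 - 313 = 6*√1157 - 313 = -313 + 6*√1157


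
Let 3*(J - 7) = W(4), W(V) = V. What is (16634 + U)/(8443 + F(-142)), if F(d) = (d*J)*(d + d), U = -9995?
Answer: 19917/1033529 ≈ 0.019271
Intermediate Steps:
J = 25/3 (J = 7 + (⅓)*4 = 7 + 4/3 = 25/3 ≈ 8.3333)
F(d) = 50*d²/3 (F(d) = (d*(25/3))*(d + d) = (25*d/3)*(2*d) = 50*d²/3)
(16634 + U)/(8443 + F(-142)) = (16634 - 9995)/(8443 + (50/3)*(-142)²) = 6639/(8443 + (50/3)*20164) = 6639/(8443 + 1008200/3) = 6639/(1033529/3) = 6639*(3/1033529) = 19917/1033529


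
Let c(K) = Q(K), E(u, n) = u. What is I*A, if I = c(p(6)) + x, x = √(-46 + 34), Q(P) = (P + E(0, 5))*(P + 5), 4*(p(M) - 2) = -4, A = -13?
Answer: -78 - 26*I*√3 ≈ -78.0 - 45.033*I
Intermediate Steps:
p(M) = 1 (p(M) = 2 + (¼)*(-4) = 2 - 1 = 1)
Q(P) = P*(5 + P) (Q(P) = (P + 0)*(P + 5) = P*(5 + P))
c(K) = K*(5 + K)
x = 2*I*√3 (x = √(-12) = 2*I*√3 ≈ 3.4641*I)
I = 6 + 2*I*√3 (I = 1*(5 + 1) + 2*I*√3 = 1*6 + 2*I*√3 = 6 + 2*I*√3 ≈ 6.0 + 3.4641*I)
I*A = (6 + 2*I*√3)*(-13) = -78 - 26*I*√3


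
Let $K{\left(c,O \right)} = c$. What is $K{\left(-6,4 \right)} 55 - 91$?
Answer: $-421$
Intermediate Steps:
$K{\left(-6,4 \right)} 55 - 91 = \left(-6\right) 55 - 91 = -330 - 91 = -421$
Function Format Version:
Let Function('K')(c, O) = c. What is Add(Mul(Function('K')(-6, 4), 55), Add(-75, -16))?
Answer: -421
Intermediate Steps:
Add(Mul(Function('K')(-6, 4), 55), Add(-75, -16)) = Add(Mul(-6, 55), Add(-75, -16)) = Add(-330, -91) = -421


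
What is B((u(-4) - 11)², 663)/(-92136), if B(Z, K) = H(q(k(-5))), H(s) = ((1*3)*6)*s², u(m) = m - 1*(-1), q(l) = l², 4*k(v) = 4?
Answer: -3/15356 ≈ -0.00019536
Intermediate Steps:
k(v) = 1 (k(v) = (¼)*4 = 1)
u(m) = 1 + m (u(m) = m + 1 = 1 + m)
H(s) = 18*s² (H(s) = (3*6)*s² = 18*s²)
B(Z, K) = 18 (B(Z, K) = 18*(1²)² = 18*1² = 18*1 = 18)
B((u(-4) - 11)², 663)/(-92136) = 18/(-92136) = 18*(-1/92136) = -3/15356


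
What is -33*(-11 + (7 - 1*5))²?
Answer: -2673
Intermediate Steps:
-33*(-11 + (7 - 1*5))² = -33*(-11 + (7 - 5))² = -33*(-11 + 2)² = -33*(-9)² = -33*81 = -2673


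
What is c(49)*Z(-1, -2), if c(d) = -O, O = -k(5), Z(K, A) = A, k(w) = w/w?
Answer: -2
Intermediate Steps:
k(w) = 1
O = -1 (O = -1*1 = -1)
c(d) = 1 (c(d) = -1*(-1) = 1)
c(49)*Z(-1, -2) = 1*(-2) = -2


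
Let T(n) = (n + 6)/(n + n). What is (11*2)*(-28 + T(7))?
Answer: -4169/7 ≈ -595.57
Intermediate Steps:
T(n) = (6 + n)/(2*n) (T(n) = (6 + n)/((2*n)) = (6 + n)*(1/(2*n)) = (6 + n)/(2*n))
(11*2)*(-28 + T(7)) = (11*2)*(-28 + (½)*(6 + 7)/7) = 22*(-28 + (½)*(⅐)*13) = 22*(-28 + 13/14) = 22*(-379/14) = -4169/7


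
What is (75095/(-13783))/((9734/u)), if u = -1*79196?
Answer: 2973611810/67081861 ≈ 44.328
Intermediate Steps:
u = -79196
(75095/(-13783))/((9734/u)) = (75095/(-13783))/((9734/(-79196))) = (75095*(-1/13783))/((9734*(-1/79196))) = -75095/(13783*(-4867/39598)) = -75095/13783*(-39598/4867) = 2973611810/67081861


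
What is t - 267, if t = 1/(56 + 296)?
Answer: -93983/352 ≈ -267.00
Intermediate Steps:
t = 1/352 ≈ 0.0028409
t - 267 = 1/352 - 267 = -93983/352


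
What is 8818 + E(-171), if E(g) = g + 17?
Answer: 8664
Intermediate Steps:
E(g) = 17 + g
8818 + E(-171) = 8818 + (17 - 171) = 8818 - 154 = 8664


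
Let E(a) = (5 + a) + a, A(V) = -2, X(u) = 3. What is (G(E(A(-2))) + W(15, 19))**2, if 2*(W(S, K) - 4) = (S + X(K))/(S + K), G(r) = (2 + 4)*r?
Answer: 121801/1156 ≈ 105.36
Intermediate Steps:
E(a) = 5 + 2*a
G(r) = 6*r
W(S, K) = 4 + (3 + S)/(2*(K + S)) (W(S, K) = 4 + ((S + 3)/(S + K))/2 = 4 + ((3 + S)/(K + S))/2 = 4 + (3 + S)/(2*(K + S)))
(G(E(A(-2))) + W(15, 19))**2 = (6*(5 + 2*(-2)) + (3 + 8*19 + 9*15)/(2*(19 + 15)))**2 = (6*(5 - 4) + (1/2)*(3 + 152 + 135)/34)**2 = (6*1 + (1/2)*(1/34)*290)**2 = (6 + 145/34)**2 = (349/34)**2 = 121801/1156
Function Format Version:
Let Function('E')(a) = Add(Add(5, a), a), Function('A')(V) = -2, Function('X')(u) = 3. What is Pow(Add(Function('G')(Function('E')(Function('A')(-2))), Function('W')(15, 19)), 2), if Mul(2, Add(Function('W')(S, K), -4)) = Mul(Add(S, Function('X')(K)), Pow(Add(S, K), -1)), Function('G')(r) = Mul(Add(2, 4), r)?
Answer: Rational(121801, 1156) ≈ 105.36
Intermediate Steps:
Function('E')(a) = Add(5, Mul(2, a))
Function('G')(r) = Mul(6, r)
Function('W')(S, K) = Add(4, Mul(Rational(1, 2), Pow(Add(K, S), -1), Add(3, S))) (Function('W')(S, K) = Add(4, Mul(Rational(1, 2), Mul(Add(S, 3), Pow(Add(S, K), -1)))) = Add(4, Mul(Rational(1, 2), Mul(Add(3, S), Pow(Add(K, S), -1)))) = Add(4, Mul(Rational(1, 2), Mul(Pow(Add(K, S), -1), Add(3, S)))) = Add(4, Mul(Rational(1, 2), Pow(Add(K, S), -1), Add(3, S))))
Pow(Add(Function('G')(Function('E')(Function('A')(-2))), Function('W')(15, 19)), 2) = Pow(Add(Mul(6, Add(5, Mul(2, -2))), Mul(Rational(1, 2), Pow(Add(19, 15), -1), Add(3, Mul(8, 19), Mul(9, 15)))), 2) = Pow(Add(Mul(6, Add(5, -4)), Mul(Rational(1, 2), Pow(34, -1), Add(3, 152, 135))), 2) = Pow(Add(Mul(6, 1), Mul(Rational(1, 2), Rational(1, 34), 290)), 2) = Pow(Add(6, Rational(145, 34)), 2) = Pow(Rational(349, 34), 2) = Rational(121801, 1156)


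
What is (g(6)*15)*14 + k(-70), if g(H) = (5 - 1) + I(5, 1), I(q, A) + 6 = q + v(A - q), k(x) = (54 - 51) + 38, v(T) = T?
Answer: -169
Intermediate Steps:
k(x) = 41 (k(x) = 3 + 38 = 41)
I(q, A) = -6 + A (I(q, A) = -6 + (q + (A - q)) = -6 + A)
g(H) = -1 (g(H) = (5 - 1) + (-6 + 1) = 4 - 5 = -1)
(g(6)*15)*14 + k(-70) = -1*15*14 + 41 = -15*14 + 41 = -210 + 41 = -169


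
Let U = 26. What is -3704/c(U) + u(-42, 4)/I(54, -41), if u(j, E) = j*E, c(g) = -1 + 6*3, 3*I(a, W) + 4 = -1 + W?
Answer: -80908/391 ≈ -206.93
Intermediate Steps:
I(a, W) = -5/3 + W/3 (I(a, W) = -4/3 + (-1 + W)/3 = -4/3 + (-1/3 + W/3) = -5/3 + W/3)
c(g) = 17 (c(g) = -1 + 18 = 17)
u(j, E) = E*j
-3704/c(U) + u(-42, 4)/I(54, -41) = -3704/17 + (4*(-42))/(-5/3 + (1/3)*(-41)) = -3704*1/17 - 168/(-5/3 - 41/3) = -3704/17 - 168/(-46/3) = -3704/17 - 168*(-3/46) = -3704/17 + 252/23 = -80908/391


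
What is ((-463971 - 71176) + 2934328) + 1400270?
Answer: 3799451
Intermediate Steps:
((-463971 - 71176) + 2934328) + 1400270 = (-535147 + 2934328) + 1400270 = 2399181 + 1400270 = 3799451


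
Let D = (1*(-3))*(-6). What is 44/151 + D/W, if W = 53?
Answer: 5050/8003 ≈ 0.63101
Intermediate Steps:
D = 18 (D = -3*(-6) = 18)
44/151 + D/W = 44/151 + 18/53 = 5050/8003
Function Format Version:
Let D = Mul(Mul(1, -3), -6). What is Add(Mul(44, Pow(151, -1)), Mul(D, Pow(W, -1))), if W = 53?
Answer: Rational(5050, 8003) ≈ 0.63101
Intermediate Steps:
D = 18 (D = Mul(-3, -6) = 18)
Add(Mul(44, Pow(151, -1)), Mul(D, Pow(W, -1))) = Add(Mul(44, Pow(151, -1)), Mul(18, Pow(53, -1))) = Add(Mul(44, Rational(1, 151)), Mul(18, Rational(1, 53))) = Add(Rational(44, 151), Rational(18, 53)) = Rational(5050, 8003)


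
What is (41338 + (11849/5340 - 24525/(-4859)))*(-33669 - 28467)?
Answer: -5554896802879638/2162255 ≈ -2.5690e+9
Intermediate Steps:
(41338 + (11849/5340 - 24525/(-4859)))*(-33669 - 28467) = (41338 + (11849*(1/5340) - 24525*(-1/4859)))*(-62136) = (41338 + (11849/5340 + 24525/4859))*(-62136) = (41338 + 188537791/25947060)*(-62136) = (1072788104071/25947060)*(-62136) = -5554896802879638/2162255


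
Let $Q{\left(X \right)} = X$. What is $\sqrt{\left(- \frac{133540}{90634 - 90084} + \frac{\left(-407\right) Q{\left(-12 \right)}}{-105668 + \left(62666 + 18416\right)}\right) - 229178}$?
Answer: $\frac{i \sqrt{866740195784130}}{61465} \approx 478.98 i$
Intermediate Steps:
$\sqrt{\left(- \frac{133540}{90634 - 90084} + \frac{\left(-407\right) Q{\left(-12 \right)}}{-105668 + \left(62666 + 18416\right)}\right) - 229178} = \sqrt{\left(- \frac{133540}{90634 - 90084} + \frac{\left(-407\right) \left(-12\right)}{-105668 + \left(62666 + 18416\right)}\right) - 229178} = \sqrt{\left(- \frac{133540}{550} + \frac{4884}{-105668 + 81082}\right) - 229178} = \sqrt{\left(\left(-133540\right) \frac{1}{550} + \frac{4884}{-24586}\right) - 229178} = \sqrt{\left(- \frac{1214}{5} + 4884 \left(- \frac{1}{24586}\right)\right) - 229178} = \sqrt{\left(- \frac{1214}{5} - \frac{2442}{12293}\right) - 229178} = \sqrt{- \frac{14935912}{61465} - 229178} = \sqrt{- \frac{14101361682}{61465}} = \frac{i \sqrt{866740195784130}}{61465}$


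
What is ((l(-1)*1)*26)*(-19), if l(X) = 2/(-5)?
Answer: 988/5 ≈ 197.60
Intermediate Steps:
l(X) = -⅖ (l(X) = 2*(-⅕) = -⅖)
((l(-1)*1)*26)*(-19) = (-⅖*1*26)*(-19) = -⅖*26*(-19) = -52/5*(-19) = 988/5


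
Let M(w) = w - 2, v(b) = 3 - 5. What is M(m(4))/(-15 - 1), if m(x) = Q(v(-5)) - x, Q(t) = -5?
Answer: 11/16 ≈ 0.68750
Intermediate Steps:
v(b) = -2
m(x) = -5 - x
M(w) = -2 + w
M(m(4))/(-15 - 1) = (-2 + (-5 - 1*4))/(-15 - 1) = (-2 + (-5 - 4))/(-16) = (-2 - 9)*(-1/16) = -11*(-1/16) = 11/16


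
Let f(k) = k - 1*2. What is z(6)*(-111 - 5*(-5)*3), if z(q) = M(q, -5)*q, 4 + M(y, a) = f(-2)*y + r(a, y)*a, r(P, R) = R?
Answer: 12528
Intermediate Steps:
f(k) = -2 + k (f(k) = k - 2 = -2 + k)
M(y, a) = -4 - 4*y + a*y (M(y, a) = -4 + ((-2 - 2)*y + y*a) = -4 + (-4*y + a*y) = -4 - 4*y + a*y)
z(q) = q*(-4 - 9*q) (z(q) = (-4 - 4*q - 5*q)*q = (-4 - 9*q)*q = q*(-4 - 9*q))
z(6)*(-111 - 5*(-5)*3) = (-1*6*(4 + 9*6))*(-111 - 5*(-5)*3) = (-1*6*(4 + 54))*(-111 + 25*3) = (-1*6*58)*(-111 + 75) = -348*(-36) = 12528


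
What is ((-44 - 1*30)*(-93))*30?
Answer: 206460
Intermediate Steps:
((-44 - 1*30)*(-93))*30 = ((-44 - 30)*(-93))*30 = -74*(-93)*30 = 6882*30 = 206460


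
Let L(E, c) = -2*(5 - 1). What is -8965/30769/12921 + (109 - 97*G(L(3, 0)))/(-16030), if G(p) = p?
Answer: -70397967863/1274597394294 ≈ -0.055232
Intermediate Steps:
L(E, c) = -8 (L(E, c) = -2*4 = -8)
-8965/30769/12921 + (109 - 97*G(L(3, 0)))/(-16030) = -8965/30769/12921 + (109 - 97*(-8))/(-16030) = -8965*1/30769*(1/12921) + (109 + 776)*(-1/16030) = -8965/30769*1/12921 + 885*(-1/16030) = -8965/397566249 - 177/3206 = -70397967863/1274597394294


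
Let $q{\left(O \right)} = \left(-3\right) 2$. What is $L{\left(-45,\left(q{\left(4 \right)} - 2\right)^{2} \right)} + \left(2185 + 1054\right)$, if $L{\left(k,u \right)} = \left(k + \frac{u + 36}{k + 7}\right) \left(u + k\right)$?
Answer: $2334$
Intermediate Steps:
$q{\left(O \right)} = -6$
$L{\left(k,u \right)} = \left(k + u\right) \left(k + \frac{36 + u}{7 + k}\right)$ ($L{\left(k,u \right)} = \left(k + \frac{36 + u}{7 + k}\right) \left(k + u\right) = \left(k + u\right) \left(k + \frac{36 + u}{7 + k}\right)$)
$L{\left(-45,\left(q{\left(4 \right)} - 2\right)^{2} \right)} + \left(2185 + 1054\right) = \frac{\left(-45\right)^{3} + \left(\left(-6 - 2\right)^{2}\right)^{2} + 7 \left(-45\right)^{2} + 36 \left(-45\right) + 36 \left(-6 - 2\right)^{2} + \left(-6 - 2\right)^{2} \left(-45\right)^{2} + 8 \left(-45\right) \left(-6 - 2\right)^{2}}{7 - 45} + \left(2185 + 1054\right) = \frac{-91125 + \left(\left(-8\right)^{2}\right)^{2} + 7 \cdot 2025 - 1620 + 36 \left(-8\right)^{2} + \left(-8\right)^{2} \cdot 2025 + 8 \left(-45\right) \left(-8\right)^{2}}{-38} + 3239 = - \frac{-91125 + 64^{2} + 14175 - 1620 + 36 \cdot 64 + 64 \cdot 2025 + 8 \left(-45\right) 64}{38} + 3239 = - \frac{-91125 + 4096 + 14175 - 1620 + 2304 + 129600 - 23040}{38} + 3239 = \left(- \frac{1}{38}\right) 34390 + 3239 = -905 + 3239 = 2334$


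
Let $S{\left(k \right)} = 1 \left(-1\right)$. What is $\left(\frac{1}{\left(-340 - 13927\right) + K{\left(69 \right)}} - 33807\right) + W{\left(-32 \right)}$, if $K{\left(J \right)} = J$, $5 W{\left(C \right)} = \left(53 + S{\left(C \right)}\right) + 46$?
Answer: $- \frac{2398567531}{70990} \approx -33787.0$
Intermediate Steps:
$S{\left(k \right)} = -1$
$W{\left(C \right)} = \frac{98}{5}$ ($W{\left(C \right)} = \frac{\left(53 - 1\right) + 46}{5} = \frac{52 + 46}{5} = \frac{1}{5} \cdot 98 = \frac{98}{5}$)
$\left(\frac{1}{\left(-340 - 13927\right) + K{\left(69 \right)}} - 33807\right) + W{\left(-32 \right)} = \left(\frac{1}{\left(-340 - 13927\right) + 69} - 33807\right) + \frac{98}{5} = \left(\frac{1}{-14267 + 69} - 33807\right) + \frac{98}{5} = \left(\frac{1}{-14198} - 33807\right) + \frac{98}{5} = \left(- \frac{1}{14198} - 33807\right) + \frac{98}{5} = - \frac{479991787}{14198} + \frac{98}{5} = - \frac{2398567531}{70990}$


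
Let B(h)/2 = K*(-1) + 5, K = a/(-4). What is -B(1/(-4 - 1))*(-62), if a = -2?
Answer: 558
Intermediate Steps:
K = ½ (K = -2/(-4) = -2*(-¼) = ½ ≈ 0.50000)
B(h) = 9 (B(h) = 2*((½)*(-1) + 5) = 2*(-½ + 5) = 2*(9/2) = 9)
-B(1/(-4 - 1))*(-62) = -9*(-62) = -1*(-558) = 558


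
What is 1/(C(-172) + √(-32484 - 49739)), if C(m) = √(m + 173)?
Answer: 1/82224 - I*√82223/82224 ≈ 1.2162e-5 - 0.0034874*I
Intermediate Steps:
C(m) = √(173 + m)
1/(C(-172) + √(-32484 - 49739)) = 1/(√(173 - 172) + √(-32484 - 49739)) = 1/(√1 + √(-82223)) = 1/(1 + I*√82223)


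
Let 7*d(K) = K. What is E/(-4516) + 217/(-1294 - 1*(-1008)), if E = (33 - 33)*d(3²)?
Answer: -217/286 ≈ -0.75874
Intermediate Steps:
d(K) = K/7
E = 0 (E = (33 - 33)*((⅐)*3²) = 0*((⅐)*9) = 0*(9/7) = 0)
E/(-4516) + 217/(-1294 - 1*(-1008)) = 0/(-4516) + 217/(-1294 - 1*(-1008)) = 0*(-1/4516) + 217/(-1294 + 1008) = 0 + 217/(-286) = 0 + 217*(-1/286) = 0 - 217/286 = -217/286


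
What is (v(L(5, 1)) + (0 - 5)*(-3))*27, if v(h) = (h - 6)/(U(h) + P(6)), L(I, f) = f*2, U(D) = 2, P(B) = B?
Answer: 783/2 ≈ 391.50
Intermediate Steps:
L(I, f) = 2*f
v(h) = -¾ + h/8 (v(h) = (h - 6)/(2 + 6) = (-6 + h)/8 = (-6 + h)*(⅛) = -¾ + h/8)
(v(L(5, 1)) + (0 - 5)*(-3))*27 = ((-¾ + (2*1)/8) + (0 - 5)*(-3))*27 = ((-¾ + (⅛)*2) - 5*(-3))*27 = ((-¾ + ¼) + 15)*27 = (-½ + 15)*27 = (29/2)*27 = 783/2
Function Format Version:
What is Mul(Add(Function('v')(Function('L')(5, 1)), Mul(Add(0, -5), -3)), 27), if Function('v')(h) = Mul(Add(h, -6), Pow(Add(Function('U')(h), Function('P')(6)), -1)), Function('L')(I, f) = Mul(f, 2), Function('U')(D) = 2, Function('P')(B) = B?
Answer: Rational(783, 2) ≈ 391.50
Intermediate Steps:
Function('L')(I, f) = Mul(2, f)
Function('v')(h) = Add(Rational(-3, 4), Mul(Rational(1, 8), h)) (Function('v')(h) = Mul(Add(h, -6), Pow(Add(2, 6), -1)) = Mul(Add(-6, h), Pow(8, -1)) = Mul(Add(-6, h), Rational(1, 8)) = Add(Rational(-3, 4), Mul(Rational(1, 8), h)))
Mul(Add(Function('v')(Function('L')(5, 1)), Mul(Add(0, -5), -3)), 27) = Mul(Add(Add(Rational(-3, 4), Mul(Rational(1, 8), Mul(2, 1))), Mul(Add(0, -5), -3)), 27) = Mul(Add(Add(Rational(-3, 4), Mul(Rational(1, 8), 2)), Mul(-5, -3)), 27) = Mul(Add(Add(Rational(-3, 4), Rational(1, 4)), 15), 27) = Mul(Add(Rational(-1, 2), 15), 27) = Mul(Rational(29, 2), 27) = Rational(783, 2)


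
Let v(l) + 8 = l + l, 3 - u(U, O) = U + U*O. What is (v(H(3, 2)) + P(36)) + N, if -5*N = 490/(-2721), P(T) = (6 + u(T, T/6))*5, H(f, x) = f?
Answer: -3311359/2721 ≈ -1217.0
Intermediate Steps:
u(U, O) = 3 - U - O*U (u(U, O) = 3 - (U + U*O) = 3 - (U + O*U) = 3 + (-U - O*U) = 3 - U - O*U)
P(T) = 45 - 5*T - 5*T²/6 (P(T) = (6 + (3 - T - T/6*T))*5 = (6 + (3 - T - T²/6))*5 = (9 - T - T²/6)*5 = 45 - 5*T - 5*T²/6)
v(l) = -8 + 2*l (v(l) = -8 + (l + l) = -8 + 2*l)
N = 98/2721 (N = -98/(-2721) = -98*(-1)/2721 = -⅕*(-490/2721) = 98/2721 ≈ 0.036016)
(v(H(3, 2)) + P(36)) + N = ((-8 + 2*3) + (45 - 5*36 - ⅚*36²)) + 98/2721 = ((-8 + 6) + (45 - 180 - ⅚*1296)) + 98/2721 = (-2 + (45 - 180 - 1080)) + 98/2721 = (-2 - 1215) + 98/2721 = -1217 + 98/2721 = -3311359/2721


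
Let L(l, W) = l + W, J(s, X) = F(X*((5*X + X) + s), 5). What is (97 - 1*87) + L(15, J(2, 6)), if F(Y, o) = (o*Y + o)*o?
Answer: 5750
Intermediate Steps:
F(Y, o) = o*(o + Y*o) (F(Y, o) = (Y*o + o)*o = (o + Y*o)*o = o*(o + Y*o))
J(s, X) = 25 + 25*X*(s + 6*X) (J(s, X) = 5²*(1 + X*((5*X + X) + s)) = 25*(1 + X*(6*X + s)) = 25*(1 + X*(s + 6*X)) = 25 + 25*X*(s + 6*X))
L(l, W) = W + l
(97 - 1*87) + L(15, J(2, 6)) = (97 - 1*87) + ((25 + 25*6*(2 + 6*6)) + 15) = (97 - 87) + ((25 + 25*6*(2 + 36)) + 15) = 10 + ((25 + 25*6*38) + 15) = 10 + ((25 + 5700) + 15) = 10 + (5725 + 15) = 10 + 5740 = 5750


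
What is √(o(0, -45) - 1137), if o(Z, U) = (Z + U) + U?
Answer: I*√1227 ≈ 35.029*I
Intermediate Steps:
o(Z, U) = Z + 2*U (o(Z, U) = (U + Z) + U = Z + 2*U)
√(o(0, -45) - 1137) = √((0 + 2*(-45)) - 1137) = √((0 - 90) - 1137) = √(-90 - 1137) = √(-1227) = I*√1227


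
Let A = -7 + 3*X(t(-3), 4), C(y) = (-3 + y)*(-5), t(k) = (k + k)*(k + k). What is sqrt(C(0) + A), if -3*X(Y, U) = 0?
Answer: 2*sqrt(2) ≈ 2.8284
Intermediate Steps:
t(k) = 4*k**2 (t(k) = (2*k)*(2*k) = 4*k**2)
C(y) = 15 - 5*y
X(Y, U) = 0 (X(Y, U) = -1/3*0 = 0)
A = -7 (A = -7 + 3*0 = -7 + 0 = -7)
sqrt(C(0) + A) = sqrt((15 - 5*0) - 7) = sqrt((15 + 0) - 7) = sqrt(15 - 7) = sqrt(8) = 2*sqrt(2)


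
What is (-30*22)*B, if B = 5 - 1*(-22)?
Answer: -17820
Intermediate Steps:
B = 27 (B = 5 + 22 = 27)
(-30*22)*B = -30*22*27 = -660*27 = -17820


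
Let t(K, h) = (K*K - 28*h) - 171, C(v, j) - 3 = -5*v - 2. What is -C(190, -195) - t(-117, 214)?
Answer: -6577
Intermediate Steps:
C(v, j) = 1 - 5*v (C(v, j) = 3 + (-5*v - 2) = 3 + (-2 - 5*v) = 1 - 5*v)
t(K, h) = -171 + K² - 28*h (t(K, h) = (K² - 28*h) - 171 = -171 + K² - 28*h)
-C(190, -195) - t(-117, 214) = -(1 - 5*190) - (-171 + (-117)² - 28*214) = -(1 - 950) - (-171 + 13689 - 5992) = -1*(-949) - 1*7526 = 949 - 7526 = -6577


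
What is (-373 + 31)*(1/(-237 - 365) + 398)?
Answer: -40970745/301 ≈ -1.3612e+5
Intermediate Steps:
(-373 + 31)*(1/(-237 - 365) + 398) = -342*(1/(-602) + 398) = -342*(-1/602 + 398) = -342*239595/602 = -40970745/301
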